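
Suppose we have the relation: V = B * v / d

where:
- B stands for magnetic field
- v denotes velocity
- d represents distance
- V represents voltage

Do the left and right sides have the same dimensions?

No

B (magnetic field) has dimensions [I^-1 M T^-2].
v (velocity) has dimensions [L T^-1].
d (distance) has dimensions [L].
V (voltage) has dimensions [I^-1 L^2 M T^-3].

Left side: [I^-1 L^2 M T^-3]
Right side: [I^-1 M T^-3]

The two sides have different dimensions, so the equation is NOT dimensionally consistent.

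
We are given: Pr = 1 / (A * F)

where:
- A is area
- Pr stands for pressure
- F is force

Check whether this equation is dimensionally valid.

No

A (area) has dimensions [L^2].
Pr (pressure) has dimensions [L^-1 M T^-2].
F (force) has dimensions [L M T^-2].

Left side: [L^-1 M T^-2]
Right side: [L^-3 M^-1 T^2]

The two sides have different dimensions, so the equation is NOT dimensionally consistent.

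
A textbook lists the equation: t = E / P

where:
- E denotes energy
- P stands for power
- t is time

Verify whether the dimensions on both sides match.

Yes

E (energy) has dimensions [L^2 M T^-2].
P (power) has dimensions [L^2 M T^-3].
t (time) has dimensions [T].

Left side: [T]
Right side: [T]

Both sides have the same dimensions, so the equation is dimensionally consistent.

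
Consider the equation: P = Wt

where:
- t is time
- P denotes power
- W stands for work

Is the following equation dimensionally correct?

No

t (time) has dimensions [T].
P (power) has dimensions [L^2 M T^-3].
W (work) has dimensions [L^2 M T^-2].

Left side: [L^2 M T^-3]
Right side: [L^2 M T^-1]

The two sides have different dimensions, so the equation is NOT dimensionally consistent.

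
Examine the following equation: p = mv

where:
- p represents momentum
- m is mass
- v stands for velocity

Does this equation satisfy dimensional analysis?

Yes

p (momentum) has dimensions [L M T^-1].
m (mass) has dimensions [M].
v (velocity) has dimensions [L T^-1].

Left side: [L M T^-1]
Right side: [L M T^-1]

Both sides have the same dimensions, so the equation is dimensionally consistent.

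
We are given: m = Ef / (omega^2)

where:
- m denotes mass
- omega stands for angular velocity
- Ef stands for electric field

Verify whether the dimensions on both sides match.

No

m (mass) has dimensions [M].
omega (angular velocity) has dimensions [T^-1].
Ef (electric field) has dimensions [I^-1 L M T^-3].

Left side: [M]
Right side: [I^-1 L M T^-1]

The two sides have different dimensions, so the equation is NOT dimensionally consistent.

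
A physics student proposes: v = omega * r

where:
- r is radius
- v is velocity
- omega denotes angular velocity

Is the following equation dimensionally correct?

Yes

r (radius) has dimensions [L].
v (velocity) has dimensions [L T^-1].
omega (angular velocity) has dimensions [T^-1].

Left side: [L T^-1]
Right side: [L T^-1]

Both sides have the same dimensions, so the equation is dimensionally consistent.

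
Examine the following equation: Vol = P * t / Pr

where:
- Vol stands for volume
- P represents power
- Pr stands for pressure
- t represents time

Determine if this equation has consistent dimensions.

Yes

Vol (volume) has dimensions [L^3].
P (power) has dimensions [L^2 M T^-3].
Pr (pressure) has dimensions [L^-1 M T^-2].
t (time) has dimensions [T].

Left side: [L^3]
Right side: [L^3]

Both sides have the same dimensions, so the equation is dimensionally consistent.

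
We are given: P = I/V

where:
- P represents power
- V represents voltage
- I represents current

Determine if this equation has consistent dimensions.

No

P (power) has dimensions [L^2 M T^-3].
V (voltage) has dimensions [I^-1 L^2 M T^-3].
I (current) has dimensions [I].

Left side: [L^2 M T^-3]
Right side: [I^2 L^-2 M^-1 T^3]

The two sides have different dimensions, so the equation is NOT dimensionally consistent.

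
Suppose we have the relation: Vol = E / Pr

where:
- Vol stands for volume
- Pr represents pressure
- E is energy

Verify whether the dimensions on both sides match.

Yes

Vol (volume) has dimensions [L^3].
Pr (pressure) has dimensions [L^-1 M T^-2].
E (energy) has dimensions [L^2 M T^-2].

Left side: [L^3]
Right side: [L^3]

Both sides have the same dimensions, so the equation is dimensionally consistent.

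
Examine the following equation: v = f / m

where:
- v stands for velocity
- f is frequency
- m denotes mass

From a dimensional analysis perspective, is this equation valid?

No

v (velocity) has dimensions [L T^-1].
f (frequency) has dimensions [T^-1].
m (mass) has dimensions [M].

Left side: [L T^-1]
Right side: [M^-1 T^-1]

The two sides have different dimensions, so the equation is NOT dimensionally consistent.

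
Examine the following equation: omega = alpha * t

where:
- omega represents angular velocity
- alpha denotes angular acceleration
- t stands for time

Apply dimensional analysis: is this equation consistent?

Yes

omega (angular velocity) has dimensions [T^-1].
alpha (angular acceleration) has dimensions [T^-2].
t (time) has dimensions [T].

Left side: [T^-1]
Right side: [T^-1]

Both sides have the same dimensions, so the equation is dimensionally consistent.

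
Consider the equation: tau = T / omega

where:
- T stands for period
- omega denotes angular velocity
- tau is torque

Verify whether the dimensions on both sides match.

No

T (period) has dimensions [T].
omega (angular velocity) has dimensions [T^-1].
tau (torque) has dimensions [L^2 M T^-2].

Left side: [L^2 M T^-2]
Right side: [T^2]

The two sides have different dimensions, so the equation is NOT dimensionally consistent.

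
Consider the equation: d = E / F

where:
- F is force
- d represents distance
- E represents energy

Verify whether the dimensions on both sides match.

Yes

F (force) has dimensions [L M T^-2].
d (distance) has dimensions [L].
E (energy) has dimensions [L^2 M T^-2].

Left side: [L]
Right side: [L]

Both sides have the same dimensions, so the equation is dimensionally consistent.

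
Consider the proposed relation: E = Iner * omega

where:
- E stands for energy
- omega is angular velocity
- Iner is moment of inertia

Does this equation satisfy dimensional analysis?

No

E (energy) has dimensions [L^2 M T^-2].
omega (angular velocity) has dimensions [T^-1].
Iner (moment of inertia) has dimensions [L^2 M].

Left side: [L^2 M T^-2]
Right side: [L^2 M T^-1]

The two sides have different dimensions, so the equation is NOT dimensionally consistent.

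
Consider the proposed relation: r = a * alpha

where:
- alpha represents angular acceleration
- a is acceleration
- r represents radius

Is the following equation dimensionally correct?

No

alpha (angular acceleration) has dimensions [T^-2].
a (acceleration) has dimensions [L T^-2].
r (radius) has dimensions [L].

Left side: [L]
Right side: [L T^-4]

The two sides have different dimensions, so the equation is NOT dimensionally consistent.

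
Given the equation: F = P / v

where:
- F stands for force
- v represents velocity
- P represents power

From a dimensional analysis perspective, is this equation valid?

Yes

F (force) has dimensions [L M T^-2].
v (velocity) has dimensions [L T^-1].
P (power) has dimensions [L^2 M T^-3].

Left side: [L M T^-2]
Right side: [L M T^-2]

Both sides have the same dimensions, so the equation is dimensionally consistent.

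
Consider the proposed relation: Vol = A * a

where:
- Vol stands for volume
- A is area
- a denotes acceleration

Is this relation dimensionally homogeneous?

No

Vol (volume) has dimensions [L^3].
A (area) has dimensions [L^2].
a (acceleration) has dimensions [L T^-2].

Left side: [L^3]
Right side: [L^3 T^-2]

The two sides have different dimensions, so the equation is NOT dimensionally consistent.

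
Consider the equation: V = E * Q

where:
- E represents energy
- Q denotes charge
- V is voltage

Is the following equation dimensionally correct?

No

E (energy) has dimensions [L^2 M T^-2].
Q (charge) has dimensions [I T].
V (voltage) has dimensions [I^-1 L^2 M T^-3].

Left side: [I^-1 L^2 M T^-3]
Right side: [I L^2 M T^-1]

The two sides have different dimensions, so the equation is NOT dimensionally consistent.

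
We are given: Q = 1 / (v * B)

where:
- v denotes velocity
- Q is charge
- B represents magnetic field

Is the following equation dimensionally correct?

No

v (velocity) has dimensions [L T^-1].
Q (charge) has dimensions [I T].
B (magnetic field) has dimensions [I^-1 M T^-2].

Left side: [I T]
Right side: [I L^-1 M^-1 T^3]

The two sides have different dimensions, so the equation is NOT dimensionally consistent.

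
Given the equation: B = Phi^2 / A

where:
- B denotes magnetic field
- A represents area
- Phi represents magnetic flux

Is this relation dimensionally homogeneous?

No

B (magnetic field) has dimensions [I^-1 M T^-2].
A (area) has dimensions [L^2].
Phi (magnetic flux) has dimensions [I^-1 L^2 M T^-2].

Left side: [I^-1 M T^-2]
Right side: [I^-2 L^2 M^2 T^-4]

The two sides have different dimensions, so the equation is NOT dimensionally consistent.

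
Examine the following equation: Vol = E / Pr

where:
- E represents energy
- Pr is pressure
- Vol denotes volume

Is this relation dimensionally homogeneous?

Yes

E (energy) has dimensions [L^2 M T^-2].
Pr (pressure) has dimensions [L^-1 M T^-2].
Vol (volume) has dimensions [L^3].

Left side: [L^3]
Right side: [L^3]

Both sides have the same dimensions, so the equation is dimensionally consistent.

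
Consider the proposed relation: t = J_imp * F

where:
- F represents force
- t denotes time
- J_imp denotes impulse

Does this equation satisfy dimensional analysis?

No

F (force) has dimensions [L M T^-2].
t (time) has dimensions [T].
J_imp (impulse) has dimensions [L M T^-1].

Left side: [T]
Right side: [L^2 M^2 T^-3]

The two sides have different dimensions, so the equation is NOT dimensionally consistent.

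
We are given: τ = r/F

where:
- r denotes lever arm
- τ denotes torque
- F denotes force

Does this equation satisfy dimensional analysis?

No

r (lever arm) has dimensions [L].
τ (torque) has dimensions [L^2 M T^-2].
F (force) has dimensions [L M T^-2].

Left side: [L^2 M T^-2]
Right side: [M^-1 T^2]

The two sides have different dimensions, so the equation is NOT dimensionally consistent.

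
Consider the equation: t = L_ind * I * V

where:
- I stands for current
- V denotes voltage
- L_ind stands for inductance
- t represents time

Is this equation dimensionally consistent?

No

I (current) has dimensions [I].
V (voltage) has dimensions [I^-1 L^2 M T^-3].
L_ind (inductance) has dimensions [I^-2 L^2 M T^-2].
t (time) has dimensions [T].

Left side: [T]
Right side: [I^-2 L^4 M^2 T^-5]

The two sides have different dimensions, so the equation is NOT dimensionally consistent.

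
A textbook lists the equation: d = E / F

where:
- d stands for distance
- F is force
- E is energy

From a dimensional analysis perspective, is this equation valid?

Yes

d (distance) has dimensions [L].
F (force) has dimensions [L M T^-2].
E (energy) has dimensions [L^2 M T^-2].

Left side: [L]
Right side: [L]

Both sides have the same dimensions, so the equation is dimensionally consistent.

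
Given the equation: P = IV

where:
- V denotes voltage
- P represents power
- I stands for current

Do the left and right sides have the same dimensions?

Yes

V (voltage) has dimensions [I^-1 L^2 M T^-3].
P (power) has dimensions [L^2 M T^-3].
I (current) has dimensions [I].

Left side: [L^2 M T^-3]
Right side: [L^2 M T^-3]

Both sides have the same dimensions, so the equation is dimensionally consistent.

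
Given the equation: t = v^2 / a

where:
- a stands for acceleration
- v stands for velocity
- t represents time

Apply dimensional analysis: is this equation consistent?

No

a (acceleration) has dimensions [L T^-2].
v (velocity) has dimensions [L T^-1].
t (time) has dimensions [T].

Left side: [T]
Right side: [L]

The two sides have different dimensions, so the equation is NOT dimensionally consistent.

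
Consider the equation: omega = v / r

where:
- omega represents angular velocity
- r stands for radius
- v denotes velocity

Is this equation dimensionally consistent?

Yes

omega (angular velocity) has dimensions [T^-1].
r (radius) has dimensions [L].
v (velocity) has dimensions [L T^-1].

Left side: [T^-1]
Right side: [T^-1]

Both sides have the same dimensions, so the equation is dimensionally consistent.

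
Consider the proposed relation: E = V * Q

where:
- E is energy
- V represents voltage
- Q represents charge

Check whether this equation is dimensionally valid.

Yes

E (energy) has dimensions [L^2 M T^-2].
V (voltage) has dimensions [I^-1 L^2 M T^-3].
Q (charge) has dimensions [I T].

Left side: [L^2 M T^-2]
Right side: [L^2 M T^-2]

Both sides have the same dimensions, so the equation is dimensionally consistent.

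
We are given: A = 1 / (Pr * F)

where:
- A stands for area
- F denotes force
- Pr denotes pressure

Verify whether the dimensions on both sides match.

No

A (area) has dimensions [L^2].
F (force) has dimensions [L M T^-2].
Pr (pressure) has dimensions [L^-1 M T^-2].

Left side: [L^2]
Right side: [M^-2 T^4]

The two sides have different dimensions, so the equation is NOT dimensionally consistent.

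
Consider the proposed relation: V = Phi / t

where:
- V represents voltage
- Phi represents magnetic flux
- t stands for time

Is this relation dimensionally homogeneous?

Yes

V (voltage) has dimensions [I^-1 L^2 M T^-3].
Phi (magnetic flux) has dimensions [I^-1 L^2 M T^-2].
t (time) has dimensions [T].

Left side: [I^-1 L^2 M T^-3]
Right side: [I^-1 L^2 M T^-3]

Both sides have the same dimensions, so the equation is dimensionally consistent.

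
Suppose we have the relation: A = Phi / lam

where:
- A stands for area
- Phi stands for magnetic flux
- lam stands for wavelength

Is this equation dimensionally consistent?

No

A (area) has dimensions [L^2].
Phi (magnetic flux) has dimensions [I^-1 L^2 M T^-2].
lam (wavelength) has dimensions [L].

Left side: [L^2]
Right side: [I^-1 L M T^-2]

The two sides have different dimensions, so the equation is NOT dimensionally consistent.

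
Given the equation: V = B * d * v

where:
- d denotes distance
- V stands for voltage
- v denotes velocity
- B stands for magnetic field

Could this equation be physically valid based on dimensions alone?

Yes

d (distance) has dimensions [L].
V (voltage) has dimensions [I^-1 L^2 M T^-3].
v (velocity) has dimensions [L T^-1].
B (magnetic field) has dimensions [I^-1 M T^-2].

Left side: [I^-1 L^2 M T^-3]
Right side: [I^-1 L^2 M T^-3]

Both sides have the same dimensions, so the equation is dimensionally consistent.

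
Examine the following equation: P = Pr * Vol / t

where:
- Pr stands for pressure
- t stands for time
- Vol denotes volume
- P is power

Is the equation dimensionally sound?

Yes

Pr (pressure) has dimensions [L^-1 M T^-2].
t (time) has dimensions [T].
Vol (volume) has dimensions [L^3].
P (power) has dimensions [L^2 M T^-3].

Left side: [L^2 M T^-3]
Right side: [L^2 M T^-3]

Both sides have the same dimensions, so the equation is dimensionally consistent.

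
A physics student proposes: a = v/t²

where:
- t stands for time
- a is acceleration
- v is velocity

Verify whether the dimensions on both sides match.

No

t (time) has dimensions [T].
a (acceleration) has dimensions [L T^-2].
v (velocity) has dimensions [L T^-1].

Left side: [L T^-2]
Right side: [L T^-3]

The two sides have different dimensions, so the equation is NOT dimensionally consistent.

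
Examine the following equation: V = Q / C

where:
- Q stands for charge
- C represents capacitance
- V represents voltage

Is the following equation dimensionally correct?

Yes

Q (charge) has dimensions [I T].
C (capacitance) has dimensions [I^2 L^-2 M^-1 T^4].
V (voltage) has dimensions [I^-1 L^2 M T^-3].

Left side: [I^-1 L^2 M T^-3]
Right side: [I^-1 L^2 M T^-3]

Both sides have the same dimensions, so the equation is dimensionally consistent.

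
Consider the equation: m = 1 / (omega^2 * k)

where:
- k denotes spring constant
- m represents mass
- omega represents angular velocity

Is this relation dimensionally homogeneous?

No

k (spring constant) has dimensions [M T^-2].
m (mass) has dimensions [M].
omega (angular velocity) has dimensions [T^-1].

Left side: [M]
Right side: [M^-1 T^4]

The two sides have different dimensions, so the equation is NOT dimensionally consistent.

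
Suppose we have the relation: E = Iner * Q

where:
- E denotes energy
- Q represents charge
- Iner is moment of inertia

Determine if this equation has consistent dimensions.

No

E (energy) has dimensions [L^2 M T^-2].
Q (charge) has dimensions [I T].
Iner (moment of inertia) has dimensions [L^2 M].

Left side: [L^2 M T^-2]
Right side: [I L^2 M T]

The two sides have different dimensions, so the equation is NOT dimensionally consistent.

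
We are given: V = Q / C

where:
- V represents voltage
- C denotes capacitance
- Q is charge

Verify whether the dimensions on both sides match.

Yes

V (voltage) has dimensions [I^-1 L^2 M T^-3].
C (capacitance) has dimensions [I^2 L^-2 M^-1 T^4].
Q (charge) has dimensions [I T].

Left side: [I^-1 L^2 M T^-3]
Right side: [I^-1 L^2 M T^-3]

Both sides have the same dimensions, so the equation is dimensionally consistent.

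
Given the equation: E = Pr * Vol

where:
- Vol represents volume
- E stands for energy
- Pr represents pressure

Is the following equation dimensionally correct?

Yes

Vol (volume) has dimensions [L^3].
E (energy) has dimensions [L^2 M T^-2].
Pr (pressure) has dimensions [L^-1 M T^-2].

Left side: [L^2 M T^-2]
Right side: [L^2 M T^-2]

Both sides have the same dimensions, so the equation is dimensionally consistent.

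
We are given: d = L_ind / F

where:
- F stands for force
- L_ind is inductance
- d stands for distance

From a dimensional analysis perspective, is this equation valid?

No

F (force) has dimensions [L M T^-2].
L_ind (inductance) has dimensions [I^-2 L^2 M T^-2].
d (distance) has dimensions [L].

Left side: [L]
Right side: [I^-2 L]

The two sides have different dimensions, so the equation is NOT dimensionally consistent.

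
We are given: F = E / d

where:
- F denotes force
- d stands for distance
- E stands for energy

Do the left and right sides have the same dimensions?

Yes

F (force) has dimensions [L M T^-2].
d (distance) has dimensions [L].
E (energy) has dimensions [L^2 M T^-2].

Left side: [L M T^-2]
Right side: [L M T^-2]

Both sides have the same dimensions, so the equation is dimensionally consistent.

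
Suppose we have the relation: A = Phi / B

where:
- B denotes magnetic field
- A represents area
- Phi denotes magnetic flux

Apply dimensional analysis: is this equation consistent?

Yes

B (magnetic field) has dimensions [I^-1 M T^-2].
A (area) has dimensions [L^2].
Phi (magnetic flux) has dimensions [I^-1 L^2 M T^-2].

Left side: [L^2]
Right side: [L^2]

Both sides have the same dimensions, so the equation is dimensionally consistent.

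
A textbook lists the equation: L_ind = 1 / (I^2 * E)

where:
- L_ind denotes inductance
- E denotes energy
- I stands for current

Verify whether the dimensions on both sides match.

No

L_ind (inductance) has dimensions [I^-2 L^2 M T^-2].
E (energy) has dimensions [L^2 M T^-2].
I (current) has dimensions [I].

Left side: [I^-2 L^2 M T^-2]
Right side: [I^-2 L^-2 M^-1 T^2]

The two sides have different dimensions, so the equation is NOT dimensionally consistent.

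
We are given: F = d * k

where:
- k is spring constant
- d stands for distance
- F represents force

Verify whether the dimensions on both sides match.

Yes

k (spring constant) has dimensions [M T^-2].
d (distance) has dimensions [L].
F (force) has dimensions [L M T^-2].

Left side: [L M T^-2]
Right side: [L M T^-2]

Both sides have the same dimensions, so the equation is dimensionally consistent.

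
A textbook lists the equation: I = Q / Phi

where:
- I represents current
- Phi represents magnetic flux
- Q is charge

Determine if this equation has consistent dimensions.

No

I (current) has dimensions [I].
Phi (magnetic flux) has dimensions [I^-1 L^2 M T^-2].
Q (charge) has dimensions [I T].

Left side: [I]
Right side: [I^2 L^-2 M^-1 T^3]

The two sides have different dimensions, so the equation is NOT dimensionally consistent.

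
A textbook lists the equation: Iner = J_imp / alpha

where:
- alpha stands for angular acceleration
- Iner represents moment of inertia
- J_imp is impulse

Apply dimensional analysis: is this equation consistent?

No

alpha (angular acceleration) has dimensions [T^-2].
Iner (moment of inertia) has dimensions [L^2 M].
J_imp (impulse) has dimensions [L M T^-1].

Left side: [L^2 M]
Right side: [L M T]

The two sides have different dimensions, so the equation is NOT dimensionally consistent.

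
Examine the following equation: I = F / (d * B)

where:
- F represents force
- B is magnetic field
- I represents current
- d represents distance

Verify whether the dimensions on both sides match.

Yes

F (force) has dimensions [L M T^-2].
B (magnetic field) has dimensions [I^-1 M T^-2].
I (current) has dimensions [I].
d (distance) has dimensions [L].

Left side: [I]
Right side: [I]

Both sides have the same dimensions, so the equation is dimensionally consistent.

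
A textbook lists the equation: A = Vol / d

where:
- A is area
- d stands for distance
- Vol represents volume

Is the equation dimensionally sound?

Yes

A (area) has dimensions [L^2].
d (distance) has dimensions [L].
Vol (volume) has dimensions [L^3].

Left side: [L^2]
Right side: [L^2]

Both sides have the same dimensions, so the equation is dimensionally consistent.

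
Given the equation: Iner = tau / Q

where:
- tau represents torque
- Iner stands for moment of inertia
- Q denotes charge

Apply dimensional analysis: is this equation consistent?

No

tau (torque) has dimensions [L^2 M T^-2].
Iner (moment of inertia) has dimensions [L^2 M].
Q (charge) has dimensions [I T].

Left side: [L^2 M]
Right side: [I^-1 L^2 M T^-3]

The two sides have different dimensions, so the equation is NOT dimensionally consistent.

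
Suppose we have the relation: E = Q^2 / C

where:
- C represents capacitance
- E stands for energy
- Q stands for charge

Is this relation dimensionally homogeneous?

Yes

C (capacitance) has dimensions [I^2 L^-2 M^-1 T^4].
E (energy) has dimensions [L^2 M T^-2].
Q (charge) has dimensions [I T].

Left side: [L^2 M T^-2]
Right side: [L^2 M T^-2]

Both sides have the same dimensions, so the equation is dimensionally consistent.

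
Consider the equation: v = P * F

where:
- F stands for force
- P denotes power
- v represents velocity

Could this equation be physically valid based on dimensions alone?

No

F (force) has dimensions [L M T^-2].
P (power) has dimensions [L^2 M T^-3].
v (velocity) has dimensions [L T^-1].

Left side: [L T^-1]
Right side: [L^3 M^2 T^-5]

The two sides have different dimensions, so the equation is NOT dimensionally consistent.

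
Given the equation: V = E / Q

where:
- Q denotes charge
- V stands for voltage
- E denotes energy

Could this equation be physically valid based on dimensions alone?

Yes

Q (charge) has dimensions [I T].
V (voltage) has dimensions [I^-1 L^2 M T^-3].
E (energy) has dimensions [L^2 M T^-2].

Left side: [I^-1 L^2 M T^-3]
Right side: [I^-1 L^2 M T^-3]

Both sides have the same dimensions, so the equation is dimensionally consistent.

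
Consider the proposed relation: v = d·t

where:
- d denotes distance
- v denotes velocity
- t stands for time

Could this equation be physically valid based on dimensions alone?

No

d (distance) has dimensions [L].
v (velocity) has dimensions [L T^-1].
t (time) has dimensions [T].

Left side: [L T^-1]
Right side: [L T]

The two sides have different dimensions, so the equation is NOT dimensionally consistent.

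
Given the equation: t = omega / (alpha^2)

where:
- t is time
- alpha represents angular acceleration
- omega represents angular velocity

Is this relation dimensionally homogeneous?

No

t (time) has dimensions [T].
alpha (angular acceleration) has dimensions [T^-2].
omega (angular velocity) has dimensions [T^-1].

Left side: [T]
Right side: [T^3]

The two sides have different dimensions, so the equation is NOT dimensionally consistent.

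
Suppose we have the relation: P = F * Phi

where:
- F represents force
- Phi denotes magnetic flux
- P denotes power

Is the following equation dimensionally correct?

No

F (force) has dimensions [L M T^-2].
Phi (magnetic flux) has dimensions [I^-1 L^2 M T^-2].
P (power) has dimensions [L^2 M T^-3].

Left side: [L^2 M T^-3]
Right side: [I^-1 L^3 M^2 T^-4]

The two sides have different dimensions, so the equation is NOT dimensionally consistent.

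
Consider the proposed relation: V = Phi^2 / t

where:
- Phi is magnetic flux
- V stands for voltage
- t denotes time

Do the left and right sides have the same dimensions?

No

Phi (magnetic flux) has dimensions [I^-1 L^2 M T^-2].
V (voltage) has dimensions [I^-1 L^2 M T^-3].
t (time) has dimensions [T].

Left side: [I^-1 L^2 M T^-3]
Right side: [I^-2 L^4 M^2 T^-5]

The two sides have different dimensions, so the equation is NOT dimensionally consistent.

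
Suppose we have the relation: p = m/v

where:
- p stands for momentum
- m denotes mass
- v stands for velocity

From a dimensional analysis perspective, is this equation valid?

No

p (momentum) has dimensions [L M T^-1].
m (mass) has dimensions [M].
v (velocity) has dimensions [L T^-1].

Left side: [L M T^-1]
Right side: [L^-1 M T]

The two sides have different dimensions, so the equation is NOT dimensionally consistent.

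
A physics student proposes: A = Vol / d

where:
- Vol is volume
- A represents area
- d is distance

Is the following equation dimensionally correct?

Yes

Vol (volume) has dimensions [L^3].
A (area) has dimensions [L^2].
d (distance) has dimensions [L].

Left side: [L^2]
Right side: [L^2]

Both sides have the same dimensions, so the equation is dimensionally consistent.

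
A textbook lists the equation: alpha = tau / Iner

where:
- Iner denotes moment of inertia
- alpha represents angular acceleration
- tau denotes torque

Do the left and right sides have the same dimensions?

Yes

Iner (moment of inertia) has dimensions [L^2 M].
alpha (angular acceleration) has dimensions [T^-2].
tau (torque) has dimensions [L^2 M T^-2].

Left side: [T^-2]
Right side: [T^-2]

Both sides have the same dimensions, so the equation is dimensionally consistent.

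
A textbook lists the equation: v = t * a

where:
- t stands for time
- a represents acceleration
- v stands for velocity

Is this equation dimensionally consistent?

Yes

t (time) has dimensions [T].
a (acceleration) has dimensions [L T^-2].
v (velocity) has dimensions [L T^-1].

Left side: [L T^-1]
Right side: [L T^-1]

Both sides have the same dimensions, so the equation is dimensionally consistent.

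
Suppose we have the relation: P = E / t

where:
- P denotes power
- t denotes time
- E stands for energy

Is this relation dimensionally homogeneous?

Yes

P (power) has dimensions [L^2 M T^-3].
t (time) has dimensions [T].
E (energy) has dimensions [L^2 M T^-2].

Left side: [L^2 M T^-3]
Right side: [L^2 M T^-3]

Both sides have the same dimensions, so the equation is dimensionally consistent.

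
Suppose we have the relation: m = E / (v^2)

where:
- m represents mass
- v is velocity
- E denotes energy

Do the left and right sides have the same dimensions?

Yes

m (mass) has dimensions [M].
v (velocity) has dimensions [L T^-1].
E (energy) has dimensions [L^2 M T^-2].

Left side: [M]
Right side: [M]

Both sides have the same dimensions, so the equation is dimensionally consistent.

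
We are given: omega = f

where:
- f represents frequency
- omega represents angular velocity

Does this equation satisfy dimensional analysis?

Yes

f (frequency) has dimensions [T^-1].
omega (angular velocity) has dimensions [T^-1].

Left side: [T^-1]
Right side: [T^-1]

Both sides have the same dimensions, so the equation is dimensionally consistent.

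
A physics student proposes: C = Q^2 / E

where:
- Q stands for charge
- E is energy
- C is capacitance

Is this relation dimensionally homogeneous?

Yes

Q (charge) has dimensions [I T].
E (energy) has dimensions [L^2 M T^-2].
C (capacitance) has dimensions [I^2 L^-2 M^-1 T^4].

Left side: [I^2 L^-2 M^-1 T^4]
Right side: [I^2 L^-2 M^-1 T^4]

Both sides have the same dimensions, so the equation is dimensionally consistent.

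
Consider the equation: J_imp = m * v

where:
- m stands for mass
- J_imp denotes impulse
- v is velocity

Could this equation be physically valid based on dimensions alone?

Yes

m (mass) has dimensions [M].
J_imp (impulse) has dimensions [L M T^-1].
v (velocity) has dimensions [L T^-1].

Left side: [L M T^-1]
Right side: [L M T^-1]

Both sides have the same dimensions, so the equation is dimensionally consistent.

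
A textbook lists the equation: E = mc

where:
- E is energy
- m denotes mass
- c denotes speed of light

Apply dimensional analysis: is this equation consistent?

No

E (energy) has dimensions [L^2 M T^-2].
m (mass) has dimensions [M].
c (speed of light) has dimensions [L T^-1].

Left side: [L^2 M T^-2]
Right side: [L M T^-1]

The two sides have different dimensions, so the equation is NOT dimensionally consistent.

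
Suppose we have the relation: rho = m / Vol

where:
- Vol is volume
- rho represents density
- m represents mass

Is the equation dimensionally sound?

Yes

Vol (volume) has dimensions [L^3].
rho (density) has dimensions [L^-3 M].
m (mass) has dimensions [M].

Left side: [L^-3 M]
Right side: [L^-3 M]

Both sides have the same dimensions, so the equation is dimensionally consistent.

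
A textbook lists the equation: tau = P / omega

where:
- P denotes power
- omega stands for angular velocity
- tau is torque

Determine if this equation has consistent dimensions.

Yes

P (power) has dimensions [L^2 M T^-3].
omega (angular velocity) has dimensions [T^-1].
tau (torque) has dimensions [L^2 M T^-2].

Left side: [L^2 M T^-2]
Right side: [L^2 M T^-2]

Both sides have the same dimensions, so the equation is dimensionally consistent.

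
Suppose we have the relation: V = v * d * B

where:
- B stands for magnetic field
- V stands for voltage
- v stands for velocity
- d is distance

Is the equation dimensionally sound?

Yes

B (magnetic field) has dimensions [I^-1 M T^-2].
V (voltage) has dimensions [I^-1 L^2 M T^-3].
v (velocity) has dimensions [L T^-1].
d (distance) has dimensions [L].

Left side: [I^-1 L^2 M T^-3]
Right side: [I^-1 L^2 M T^-3]

Both sides have the same dimensions, so the equation is dimensionally consistent.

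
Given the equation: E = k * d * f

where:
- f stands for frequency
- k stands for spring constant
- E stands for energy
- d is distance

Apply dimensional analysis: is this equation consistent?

No

f (frequency) has dimensions [T^-1].
k (spring constant) has dimensions [M T^-2].
E (energy) has dimensions [L^2 M T^-2].
d (distance) has dimensions [L].

Left side: [L^2 M T^-2]
Right side: [L M T^-3]

The two sides have different dimensions, so the equation is NOT dimensionally consistent.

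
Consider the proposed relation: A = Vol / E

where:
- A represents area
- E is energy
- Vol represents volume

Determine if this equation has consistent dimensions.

No

A (area) has dimensions [L^2].
E (energy) has dimensions [L^2 M T^-2].
Vol (volume) has dimensions [L^3].

Left side: [L^2]
Right side: [L M^-1 T^2]

The two sides have different dimensions, so the equation is NOT dimensionally consistent.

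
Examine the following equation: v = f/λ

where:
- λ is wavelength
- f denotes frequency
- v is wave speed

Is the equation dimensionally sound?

No

λ (wavelength) has dimensions [L].
f (frequency) has dimensions [T^-1].
v (wave speed) has dimensions [L T^-1].

Left side: [L T^-1]
Right side: [L^-1 T^-1]

The two sides have different dimensions, so the equation is NOT dimensionally consistent.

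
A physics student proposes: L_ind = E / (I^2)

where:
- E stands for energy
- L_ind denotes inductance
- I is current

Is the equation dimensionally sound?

Yes

E (energy) has dimensions [L^2 M T^-2].
L_ind (inductance) has dimensions [I^-2 L^2 M T^-2].
I (current) has dimensions [I].

Left side: [I^-2 L^2 M T^-2]
Right side: [I^-2 L^2 M T^-2]

Both sides have the same dimensions, so the equation is dimensionally consistent.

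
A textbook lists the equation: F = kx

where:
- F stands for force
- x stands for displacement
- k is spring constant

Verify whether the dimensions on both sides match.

Yes

F (force) has dimensions [L M T^-2].
x (displacement) has dimensions [L].
k (spring constant) has dimensions [M T^-2].

Left side: [L M T^-2]
Right side: [L M T^-2]

Both sides have the same dimensions, so the equation is dimensionally consistent.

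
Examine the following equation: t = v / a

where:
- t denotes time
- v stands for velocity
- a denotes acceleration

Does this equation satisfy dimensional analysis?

Yes

t (time) has dimensions [T].
v (velocity) has dimensions [L T^-1].
a (acceleration) has dimensions [L T^-2].

Left side: [T]
Right side: [T]

Both sides have the same dimensions, so the equation is dimensionally consistent.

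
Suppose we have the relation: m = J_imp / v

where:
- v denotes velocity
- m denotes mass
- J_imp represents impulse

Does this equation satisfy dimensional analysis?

Yes

v (velocity) has dimensions [L T^-1].
m (mass) has dimensions [M].
J_imp (impulse) has dimensions [L M T^-1].

Left side: [M]
Right side: [M]

Both sides have the same dimensions, so the equation is dimensionally consistent.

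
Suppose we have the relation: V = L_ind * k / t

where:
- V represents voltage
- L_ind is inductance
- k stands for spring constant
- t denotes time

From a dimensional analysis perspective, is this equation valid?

No

V (voltage) has dimensions [I^-1 L^2 M T^-3].
L_ind (inductance) has dimensions [I^-2 L^2 M T^-2].
k (spring constant) has dimensions [M T^-2].
t (time) has dimensions [T].

Left side: [I^-1 L^2 M T^-3]
Right side: [I^-2 L^2 M^2 T^-5]

The two sides have different dimensions, so the equation is NOT dimensionally consistent.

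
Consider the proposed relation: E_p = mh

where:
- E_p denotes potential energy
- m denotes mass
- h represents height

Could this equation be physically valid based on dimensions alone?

No

E_p (potential energy) has dimensions [L^2 M T^-2].
m (mass) has dimensions [M].
h (height) has dimensions [L].

Left side: [L^2 M T^-2]
Right side: [L M]

The two sides have different dimensions, so the equation is NOT dimensionally consistent.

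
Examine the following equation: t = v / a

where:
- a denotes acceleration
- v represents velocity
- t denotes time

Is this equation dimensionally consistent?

Yes

a (acceleration) has dimensions [L T^-2].
v (velocity) has dimensions [L T^-1].
t (time) has dimensions [T].

Left side: [T]
Right side: [T]

Both sides have the same dimensions, so the equation is dimensionally consistent.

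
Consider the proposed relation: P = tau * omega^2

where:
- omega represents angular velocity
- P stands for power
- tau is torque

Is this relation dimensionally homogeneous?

No

omega (angular velocity) has dimensions [T^-1].
P (power) has dimensions [L^2 M T^-3].
tau (torque) has dimensions [L^2 M T^-2].

Left side: [L^2 M T^-3]
Right side: [L^2 M T^-4]

The two sides have different dimensions, so the equation is NOT dimensionally consistent.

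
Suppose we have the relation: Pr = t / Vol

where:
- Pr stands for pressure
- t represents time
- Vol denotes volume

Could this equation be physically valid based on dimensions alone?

No

Pr (pressure) has dimensions [L^-1 M T^-2].
t (time) has dimensions [T].
Vol (volume) has dimensions [L^3].

Left side: [L^-1 M T^-2]
Right side: [L^-3 T]

The two sides have different dimensions, so the equation is NOT dimensionally consistent.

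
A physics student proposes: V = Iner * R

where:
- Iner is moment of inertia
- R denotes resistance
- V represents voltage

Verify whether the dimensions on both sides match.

No

Iner (moment of inertia) has dimensions [L^2 M].
R (resistance) has dimensions [I^-2 L^2 M T^-3].
V (voltage) has dimensions [I^-1 L^2 M T^-3].

Left side: [I^-1 L^2 M T^-3]
Right side: [I^-2 L^4 M^2 T^-3]

The two sides have different dimensions, so the equation is NOT dimensionally consistent.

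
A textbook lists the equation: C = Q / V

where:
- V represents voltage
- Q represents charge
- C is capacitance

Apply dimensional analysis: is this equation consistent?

Yes

V (voltage) has dimensions [I^-1 L^2 M T^-3].
Q (charge) has dimensions [I T].
C (capacitance) has dimensions [I^2 L^-2 M^-1 T^4].

Left side: [I^2 L^-2 M^-1 T^4]
Right side: [I^2 L^-2 M^-1 T^4]

Both sides have the same dimensions, so the equation is dimensionally consistent.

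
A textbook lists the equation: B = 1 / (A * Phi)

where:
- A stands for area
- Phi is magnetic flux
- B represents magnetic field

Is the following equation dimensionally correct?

No

A (area) has dimensions [L^2].
Phi (magnetic flux) has dimensions [I^-1 L^2 M T^-2].
B (magnetic field) has dimensions [I^-1 M T^-2].

Left side: [I^-1 M T^-2]
Right side: [I L^-4 M^-1 T^2]

The two sides have different dimensions, so the equation is NOT dimensionally consistent.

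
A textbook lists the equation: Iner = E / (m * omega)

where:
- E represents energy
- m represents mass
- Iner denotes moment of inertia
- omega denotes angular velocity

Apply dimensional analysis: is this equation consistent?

No

E (energy) has dimensions [L^2 M T^-2].
m (mass) has dimensions [M].
Iner (moment of inertia) has dimensions [L^2 M].
omega (angular velocity) has dimensions [T^-1].

Left side: [L^2 M]
Right side: [L^2 T^-1]

The two sides have different dimensions, so the equation is NOT dimensionally consistent.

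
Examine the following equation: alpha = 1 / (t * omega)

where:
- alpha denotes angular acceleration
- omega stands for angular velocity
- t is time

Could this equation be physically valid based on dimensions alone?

No

alpha (angular acceleration) has dimensions [T^-2].
omega (angular velocity) has dimensions [T^-1].
t (time) has dimensions [T].

Left side: [T^-2]
Right side: [dimensionless]

The two sides have different dimensions, so the equation is NOT dimensionally consistent.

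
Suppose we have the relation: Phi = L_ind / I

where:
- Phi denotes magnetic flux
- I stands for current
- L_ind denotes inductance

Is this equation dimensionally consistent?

No

Phi (magnetic flux) has dimensions [I^-1 L^2 M T^-2].
I (current) has dimensions [I].
L_ind (inductance) has dimensions [I^-2 L^2 M T^-2].

Left side: [I^-1 L^2 M T^-2]
Right side: [I^-3 L^2 M T^-2]

The two sides have different dimensions, so the equation is NOT dimensionally consistent.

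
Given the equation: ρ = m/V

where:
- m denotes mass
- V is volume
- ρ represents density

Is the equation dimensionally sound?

Yes

m (mass) has dimensions [M].
V (volume) has dimensions [L^3].
ρ (density) has dimensions [L^-3 M].

Left side: [L^-3 M]
Right side: [L^-3 M]

Both sides have the same dimensions, so the equation is dimensionally consistent.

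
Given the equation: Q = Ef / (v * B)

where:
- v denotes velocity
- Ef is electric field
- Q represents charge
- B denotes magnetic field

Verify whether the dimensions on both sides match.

No

v (velocity) has dimensions [L T^-1].
Ef (electric field) has dimensions [I^-1 L M T^-3].
Q (charge) has dimensions [I T].
B (magnetic field) has dimensions [I^-1 M T^-2].

Left side: [I T]
Right side: [dimensionless]

The two sides have different dimensions, so the equation is NOT dimensionally consistent.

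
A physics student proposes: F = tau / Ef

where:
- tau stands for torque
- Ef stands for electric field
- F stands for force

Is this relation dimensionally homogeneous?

No

tau (torque) has dimensions [L^2 M T^-2].
Ef (electric field) has dimensions [I^-1 L M T^-3].
F (force) has dimensions [L M T^-2].

Left side: [L M T^-2]
Right side: [I L T]

The two sides have different dimensions, so the equation is NOT dimensionally consistent.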